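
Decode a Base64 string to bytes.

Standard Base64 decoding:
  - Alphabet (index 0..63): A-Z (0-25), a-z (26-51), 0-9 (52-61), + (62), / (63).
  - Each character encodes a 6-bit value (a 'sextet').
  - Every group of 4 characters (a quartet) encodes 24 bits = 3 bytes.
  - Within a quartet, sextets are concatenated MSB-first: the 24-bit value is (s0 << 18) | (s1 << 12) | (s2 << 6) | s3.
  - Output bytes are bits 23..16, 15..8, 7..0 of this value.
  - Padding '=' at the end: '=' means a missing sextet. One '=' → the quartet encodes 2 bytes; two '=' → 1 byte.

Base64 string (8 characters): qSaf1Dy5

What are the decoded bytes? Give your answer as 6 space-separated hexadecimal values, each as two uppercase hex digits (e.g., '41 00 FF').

After char 0 ('q'=42): chars_in_quartet=1 acc=0x2A bytes_emitted=0
After char 1 ('S'=18): chars_in_quartet=2 acc=0xA92 bytes_emitted=0
After char 2 ('a'=26): chars_in_quartet=3 acc=0x2A49A bytes_emitted=0
After char 3 ('f'=31): chars_in_quartet=4 acc=0xA9269F -> emit A9 26 9F, reset; bytes_emitted=3
After char 4 ('1'=53): chars_in_quartet=1 acc=0x35 bytes_emitted=3
After char 5 ('D'=3): chars_in_quartet=2 acc=0xD43 bytes_emitted=3
After char 6 ('y'=50): chars_in_quartet=3 acc=0x350F2 bytes_emitted=3
After char 7 ('5'=57): chars_in_quartet=4 acc=0xD43CB9 -> emit D4 3C B9, reset; bytes_emitted=6

Answer: A9 26 9F D4 3C B9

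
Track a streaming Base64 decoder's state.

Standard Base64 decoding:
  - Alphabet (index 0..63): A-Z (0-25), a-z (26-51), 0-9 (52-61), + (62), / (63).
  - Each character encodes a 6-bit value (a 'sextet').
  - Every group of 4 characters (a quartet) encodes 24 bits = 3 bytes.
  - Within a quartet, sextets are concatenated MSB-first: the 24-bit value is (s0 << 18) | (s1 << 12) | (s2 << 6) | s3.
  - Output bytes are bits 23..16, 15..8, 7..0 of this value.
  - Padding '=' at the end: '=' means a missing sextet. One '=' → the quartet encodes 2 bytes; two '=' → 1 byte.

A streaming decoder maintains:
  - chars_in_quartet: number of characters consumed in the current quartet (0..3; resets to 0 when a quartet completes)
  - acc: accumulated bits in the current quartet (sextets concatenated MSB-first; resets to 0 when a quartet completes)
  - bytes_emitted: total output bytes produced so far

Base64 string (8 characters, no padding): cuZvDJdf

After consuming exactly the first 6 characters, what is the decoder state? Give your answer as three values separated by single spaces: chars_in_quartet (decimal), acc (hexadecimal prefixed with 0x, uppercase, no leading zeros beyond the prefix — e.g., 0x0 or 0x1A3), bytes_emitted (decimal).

Answer: 2 0xC9 3

Derivation:
After char 0 ('c'=28): chars_in_quartet=1 acc=0x1C bytes_emitted=0
After char 1 ('u'=46): chars_in_quartet=2 acc=0x72E bytes_emitted=0
After char 2 ('Z'=25): chars_in_quartet=3 acc=0x1CB99 bytes_emitted=0
After char 3 ('v'=47): chars_in_quartet=4 acc=0x72E66F -> emit 72 E6 6F, reset; bytes_emitted=3
After char 4 ('D'=3): chars_in_quartet=1 acc=0x3 bytes_emitted=3
After char 5 ('J'=9): chars_in_quartet=2 acc=0xC9 bytes_emitted=3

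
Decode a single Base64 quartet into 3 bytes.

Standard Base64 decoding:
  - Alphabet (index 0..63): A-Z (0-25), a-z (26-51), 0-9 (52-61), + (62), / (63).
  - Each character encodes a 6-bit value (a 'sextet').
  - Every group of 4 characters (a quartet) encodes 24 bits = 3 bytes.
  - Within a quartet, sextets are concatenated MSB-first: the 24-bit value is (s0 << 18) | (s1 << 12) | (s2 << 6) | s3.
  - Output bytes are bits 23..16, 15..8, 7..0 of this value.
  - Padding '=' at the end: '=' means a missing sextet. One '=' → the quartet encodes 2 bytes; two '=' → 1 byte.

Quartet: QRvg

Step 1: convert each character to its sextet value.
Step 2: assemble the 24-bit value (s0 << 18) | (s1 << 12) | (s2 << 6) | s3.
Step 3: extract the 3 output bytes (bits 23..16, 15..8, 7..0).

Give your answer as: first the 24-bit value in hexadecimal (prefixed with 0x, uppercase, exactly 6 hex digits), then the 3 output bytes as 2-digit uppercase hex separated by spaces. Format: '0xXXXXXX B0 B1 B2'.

Sextets: Q=16, R=17, v=47, g=32
24-bit: (16<<18) | (17<<12) | (47<<6) | 32
      = 0x400000 | 0x011000 | 0x000BC0 | 0x000020
      = 0x411BE0
Bytes: (v>>16)&0xFF=41, (v>>8)&0xFF=1B, v&0xFF=E0

Answer: 0x411BE0 41 1B E0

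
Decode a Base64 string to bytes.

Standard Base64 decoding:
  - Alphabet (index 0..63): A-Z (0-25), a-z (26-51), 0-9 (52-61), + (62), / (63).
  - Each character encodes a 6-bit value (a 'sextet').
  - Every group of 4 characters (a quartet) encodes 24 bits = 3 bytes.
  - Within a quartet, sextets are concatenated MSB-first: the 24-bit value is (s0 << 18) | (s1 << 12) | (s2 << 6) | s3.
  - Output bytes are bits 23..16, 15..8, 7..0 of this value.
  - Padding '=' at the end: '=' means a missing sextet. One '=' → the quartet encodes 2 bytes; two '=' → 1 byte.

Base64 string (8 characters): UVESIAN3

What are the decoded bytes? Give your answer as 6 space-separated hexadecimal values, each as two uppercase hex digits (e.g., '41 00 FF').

Answer: 51 51 12 20 03 77

Derivation:
After char 0 ('U'=20): chars_in_quartet=1 acc=0x14 bytes_emitted=0
After char 1 ('V'=21): chars_in_quartet=2 acc=0x515 bytes_emitted=0
After char 2 ('E'=4): chars_in_quartet=3 acc=0x14544 bytes_emitted=0
After char 3 ('S'=18): chars_in_quartet=4 acc=0x515112 -> emit 51 51 12, reset; bytes_emitted=3
After char 4 ('I'=8): chars_in_quartet=1 acc=0x8 bytes_emitted=3
After char 5 ('A'=0): chars_in_quartet=2 acc=0x200 bytes_emitted=3
After char 6 ('N'=13): chars_in_quartet=3 acc=0x800D bytes_emitted=3
After char 7 ('3'=55): chars_in_quartet=4 acc=0x200377 -> emit 20 03 77, reset; bytes_emitted=6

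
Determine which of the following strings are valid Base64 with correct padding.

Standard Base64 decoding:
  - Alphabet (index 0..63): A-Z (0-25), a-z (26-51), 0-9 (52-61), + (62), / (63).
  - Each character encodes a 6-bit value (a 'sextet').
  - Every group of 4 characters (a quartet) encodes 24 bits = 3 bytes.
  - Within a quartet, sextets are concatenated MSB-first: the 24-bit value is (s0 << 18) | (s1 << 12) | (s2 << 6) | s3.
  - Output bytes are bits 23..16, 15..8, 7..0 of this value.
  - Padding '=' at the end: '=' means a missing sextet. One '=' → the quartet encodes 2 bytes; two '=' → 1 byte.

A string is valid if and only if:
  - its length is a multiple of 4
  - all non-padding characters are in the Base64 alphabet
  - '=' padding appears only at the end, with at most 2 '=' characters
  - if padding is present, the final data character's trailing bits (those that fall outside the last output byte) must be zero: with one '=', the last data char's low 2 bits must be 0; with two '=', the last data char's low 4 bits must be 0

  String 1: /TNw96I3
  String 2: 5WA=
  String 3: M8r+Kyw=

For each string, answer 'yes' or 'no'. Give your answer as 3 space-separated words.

Answer: yes yes yes

Derivation:
String 1: '/TNw96I3' → valid
String 2: '5WA=' → valid
String 3: 'M8r+Kyw=' → valid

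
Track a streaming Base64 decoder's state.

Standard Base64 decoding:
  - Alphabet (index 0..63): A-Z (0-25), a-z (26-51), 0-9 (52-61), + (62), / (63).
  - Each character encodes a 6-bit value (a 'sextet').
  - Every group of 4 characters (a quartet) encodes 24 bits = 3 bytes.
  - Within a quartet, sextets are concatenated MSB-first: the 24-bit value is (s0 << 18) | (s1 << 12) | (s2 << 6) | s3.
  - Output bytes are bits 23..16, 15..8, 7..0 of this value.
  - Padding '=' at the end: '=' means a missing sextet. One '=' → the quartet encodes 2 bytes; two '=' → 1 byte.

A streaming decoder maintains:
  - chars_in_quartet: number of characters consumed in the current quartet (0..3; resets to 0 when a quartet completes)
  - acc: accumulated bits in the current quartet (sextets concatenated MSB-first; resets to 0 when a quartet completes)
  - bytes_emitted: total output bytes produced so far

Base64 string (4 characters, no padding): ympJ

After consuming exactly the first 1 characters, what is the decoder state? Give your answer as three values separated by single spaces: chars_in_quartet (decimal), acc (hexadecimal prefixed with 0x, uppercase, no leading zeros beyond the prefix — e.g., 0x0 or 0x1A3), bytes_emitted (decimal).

After char 0 ('y'=50): chars_in_quartet=1 acc=0x32 bytes_emitted=0

Answer: 1 0x32 0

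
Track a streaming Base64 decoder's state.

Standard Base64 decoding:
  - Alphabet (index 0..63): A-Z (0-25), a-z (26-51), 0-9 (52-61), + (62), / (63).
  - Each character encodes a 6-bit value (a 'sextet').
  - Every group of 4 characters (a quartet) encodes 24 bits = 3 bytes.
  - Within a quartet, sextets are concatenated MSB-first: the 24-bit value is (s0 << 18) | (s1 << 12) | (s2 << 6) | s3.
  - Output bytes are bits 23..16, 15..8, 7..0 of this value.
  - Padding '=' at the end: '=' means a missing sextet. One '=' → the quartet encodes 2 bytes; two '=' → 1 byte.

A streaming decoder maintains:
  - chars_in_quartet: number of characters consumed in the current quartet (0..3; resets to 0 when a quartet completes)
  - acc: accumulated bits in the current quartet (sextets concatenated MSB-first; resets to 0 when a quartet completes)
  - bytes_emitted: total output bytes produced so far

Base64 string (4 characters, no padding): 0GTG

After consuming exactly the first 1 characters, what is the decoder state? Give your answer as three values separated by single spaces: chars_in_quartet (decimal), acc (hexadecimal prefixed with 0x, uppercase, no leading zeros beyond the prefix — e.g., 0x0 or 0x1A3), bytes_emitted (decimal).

After char 0 ('0'=52): chars_in_quartet=1 acc=0x34 bytes_emitted=0

Answer: 1 0x34 0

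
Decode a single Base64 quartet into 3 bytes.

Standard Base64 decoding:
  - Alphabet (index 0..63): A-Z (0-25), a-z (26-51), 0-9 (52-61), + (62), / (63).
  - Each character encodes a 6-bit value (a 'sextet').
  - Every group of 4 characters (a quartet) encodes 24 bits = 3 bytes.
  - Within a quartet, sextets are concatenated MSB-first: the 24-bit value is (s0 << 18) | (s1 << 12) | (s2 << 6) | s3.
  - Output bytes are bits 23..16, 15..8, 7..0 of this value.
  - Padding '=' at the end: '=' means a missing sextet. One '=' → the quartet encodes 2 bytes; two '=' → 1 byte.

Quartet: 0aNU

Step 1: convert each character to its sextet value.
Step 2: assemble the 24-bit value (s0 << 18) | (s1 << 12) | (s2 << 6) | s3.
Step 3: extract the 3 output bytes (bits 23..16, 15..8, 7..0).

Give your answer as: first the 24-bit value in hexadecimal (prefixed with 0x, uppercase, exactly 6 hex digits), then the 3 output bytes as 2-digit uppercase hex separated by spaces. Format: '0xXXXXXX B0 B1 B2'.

Sextets: 0=52, a=26, N=13, U=20
24-bit: (52<<18) | (26<<12) | (13<<6) | 20
      = 0xD00000 | 0x01A000 | 0x000340 | 0x000014
      = 0xD1A354
Bytes: (v>>16)&0xFF=D1, (v>>8)&0xFF=A3, v&0xFF=54

Answer: 0xD1A354 D1 A3 54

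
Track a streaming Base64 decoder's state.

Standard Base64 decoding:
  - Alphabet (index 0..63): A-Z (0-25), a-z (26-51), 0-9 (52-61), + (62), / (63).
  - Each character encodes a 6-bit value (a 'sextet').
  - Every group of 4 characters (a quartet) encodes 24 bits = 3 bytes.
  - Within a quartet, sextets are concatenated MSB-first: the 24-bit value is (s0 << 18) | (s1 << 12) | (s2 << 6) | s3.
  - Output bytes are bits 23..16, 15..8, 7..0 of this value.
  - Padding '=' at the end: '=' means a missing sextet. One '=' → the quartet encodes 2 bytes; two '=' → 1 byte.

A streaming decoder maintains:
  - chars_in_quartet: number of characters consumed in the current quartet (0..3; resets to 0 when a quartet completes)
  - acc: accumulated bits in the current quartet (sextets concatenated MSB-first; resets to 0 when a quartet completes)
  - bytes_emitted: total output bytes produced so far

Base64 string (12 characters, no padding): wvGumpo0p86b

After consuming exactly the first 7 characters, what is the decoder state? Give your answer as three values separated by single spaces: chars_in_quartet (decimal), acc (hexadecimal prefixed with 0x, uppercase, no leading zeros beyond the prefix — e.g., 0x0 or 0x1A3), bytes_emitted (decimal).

After char 0 ('w'=48): chars_in_quartet=1 acc=0x30 bytes_emitted=0
After char 1 ('v'=47): chars_in_quartet=2 acc=0xC2F bytes_emitted=0
After char 2 ('G'=6): chars_in_quartet=3 acc=0x30BC6 bytes_emitted=0
After char 3 ('u'=46): chars_in_quartet=4 acc=0xC2F1AE -> emit C2 F1 AE, reset; bytes_emitted=3
After char 4 ('m'=38): chars_in_quartet=1 acc=0x26 bytes_emitted=3
After char 5 ('p'=41): chars_in_quartet=2 acc=0x9A9 bytes_emitted=3
After char 6 ('o'=40): chars_in_quartet=3 acc=0x26A68 bytes_emitted=3

Answer: 3 0x26A68 3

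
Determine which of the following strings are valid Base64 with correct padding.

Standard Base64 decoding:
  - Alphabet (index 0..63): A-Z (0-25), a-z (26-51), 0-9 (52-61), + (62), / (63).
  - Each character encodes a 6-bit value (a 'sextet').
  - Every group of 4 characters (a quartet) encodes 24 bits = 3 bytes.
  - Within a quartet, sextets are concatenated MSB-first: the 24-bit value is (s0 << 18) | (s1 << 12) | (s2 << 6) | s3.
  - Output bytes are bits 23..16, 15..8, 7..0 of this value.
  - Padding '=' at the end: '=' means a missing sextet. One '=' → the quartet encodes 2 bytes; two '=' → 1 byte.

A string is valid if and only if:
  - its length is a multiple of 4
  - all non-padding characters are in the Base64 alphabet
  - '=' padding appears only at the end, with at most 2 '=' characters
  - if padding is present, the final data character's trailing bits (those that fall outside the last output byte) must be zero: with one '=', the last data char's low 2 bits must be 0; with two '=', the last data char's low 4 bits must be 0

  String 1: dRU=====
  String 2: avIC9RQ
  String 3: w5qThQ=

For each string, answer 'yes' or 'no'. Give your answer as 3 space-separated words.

String 1: 'dRU=====' → invalid (5 pad chars (max 2))
String 2: 'avIC9RQ' → invalid (len=7 not mult of 4)
String 3: 'w5qThQ=' → invalid (len=7 not mult of 4)

Answer: no no no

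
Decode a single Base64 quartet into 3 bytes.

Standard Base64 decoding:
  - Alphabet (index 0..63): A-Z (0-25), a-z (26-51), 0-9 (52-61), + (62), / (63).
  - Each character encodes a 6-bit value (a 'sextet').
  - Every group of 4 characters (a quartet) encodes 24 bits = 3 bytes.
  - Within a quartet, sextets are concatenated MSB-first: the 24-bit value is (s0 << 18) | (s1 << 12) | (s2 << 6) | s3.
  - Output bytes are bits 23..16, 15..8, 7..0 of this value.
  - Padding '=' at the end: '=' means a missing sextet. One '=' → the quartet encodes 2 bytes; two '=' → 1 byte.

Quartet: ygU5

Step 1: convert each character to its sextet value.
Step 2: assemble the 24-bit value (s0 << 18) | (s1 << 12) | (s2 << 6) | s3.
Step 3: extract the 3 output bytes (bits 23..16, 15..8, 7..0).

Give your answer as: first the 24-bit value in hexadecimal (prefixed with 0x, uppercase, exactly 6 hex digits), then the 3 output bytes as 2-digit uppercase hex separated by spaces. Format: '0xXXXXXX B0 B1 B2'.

Sextets: y=50, g=32, U=20, 5=57
24-bit: (50<<18) | (32<<12) | (20<<6) | 57
      = 0xC80000 | 0x020000 | 0x000500 | 0x000039
      = 0xCA0539
Bytes: (v>>16)&0xFF=CA, (v>>8)&0xFF=05, v&0xFF=39

Answer: 0xCA0539 CA 05 39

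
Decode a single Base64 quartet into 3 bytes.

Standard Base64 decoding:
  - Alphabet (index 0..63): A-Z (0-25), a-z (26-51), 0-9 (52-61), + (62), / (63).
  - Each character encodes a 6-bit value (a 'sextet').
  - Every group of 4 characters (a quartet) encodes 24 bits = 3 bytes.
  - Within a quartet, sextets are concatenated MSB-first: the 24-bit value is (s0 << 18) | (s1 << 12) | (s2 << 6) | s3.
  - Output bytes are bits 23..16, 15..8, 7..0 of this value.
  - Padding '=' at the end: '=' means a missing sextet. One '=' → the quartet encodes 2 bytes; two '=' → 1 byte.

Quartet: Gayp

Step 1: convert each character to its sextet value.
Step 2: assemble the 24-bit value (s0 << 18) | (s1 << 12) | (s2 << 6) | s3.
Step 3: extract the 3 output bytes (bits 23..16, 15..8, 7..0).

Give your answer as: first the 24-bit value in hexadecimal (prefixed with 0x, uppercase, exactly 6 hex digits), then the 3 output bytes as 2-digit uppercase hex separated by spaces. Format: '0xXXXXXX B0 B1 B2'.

Answer: 0x19ACA9 19 AC A9

Derivation:
Sextets: G=6, a=26, y=50, p=41
24-bit: (6<<18) | (26<<12) | (50<<6) | 41
      = 0x180000 | 0x01A000 | 0x000C80 | 0x000029
      = 0x19ACA9
Bytes: (v>>16)&0xFF=19, (v>>8)&0xFF=AC, v&0xFF=A9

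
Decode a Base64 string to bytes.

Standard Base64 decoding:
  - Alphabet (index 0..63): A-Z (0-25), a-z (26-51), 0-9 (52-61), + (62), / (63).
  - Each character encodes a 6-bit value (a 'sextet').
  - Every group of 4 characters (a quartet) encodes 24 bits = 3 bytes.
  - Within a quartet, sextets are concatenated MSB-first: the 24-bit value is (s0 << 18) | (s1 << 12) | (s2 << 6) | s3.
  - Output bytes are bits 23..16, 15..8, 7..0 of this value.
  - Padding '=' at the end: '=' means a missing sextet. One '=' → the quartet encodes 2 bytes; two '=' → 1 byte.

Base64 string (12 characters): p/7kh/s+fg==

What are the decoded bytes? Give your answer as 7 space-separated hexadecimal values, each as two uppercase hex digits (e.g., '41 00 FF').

After char 0 ('p'=41): chars_in_quartet=1 acc=0x29 bytes_emitted=0
After char 1 ('/'=63): chars_in_quartet=2 acc=0xA7F bytes_emitted=0
After char 2 ('7'=59): chars_in_quartet=3 acc=0x29FFB bytes_emitted=0
After char 3 ('k'=36): chars_in_quartet=4 acc=0xA7FEE4 -> emit A7 FE E4, reset; bytes_emitted=3
After char 4 ('h'=33): chars_in_quartet=1 acc=0x21 bytes_emitted=3
After char 5 ('/'=63): chars_in_quartet=2 acc=0x87F bytes_emitted=3
After char 6 ('s'=44): chars_in_quartet=3 acc=0x21FEC bytes_emitted=3
After char 7 ('+'=62): chars_in_quartet=4 acc=0x87FB3E -> emit 87 FB 3E, reset; bytes_emitted=6
After char 8 ('f'=31): chars_in_quartet=1 acc=0x1F bytes_emitted=6
After char 9 ('g'=32): chars_in_quartet=2 acc=0x7E0 bytes_emitted=6
Padding '==': partial quartet acc=0x7E0 -> emit 7E; bytes_emitted=7

Answer: A7 FE E4 87 FB 3E 7E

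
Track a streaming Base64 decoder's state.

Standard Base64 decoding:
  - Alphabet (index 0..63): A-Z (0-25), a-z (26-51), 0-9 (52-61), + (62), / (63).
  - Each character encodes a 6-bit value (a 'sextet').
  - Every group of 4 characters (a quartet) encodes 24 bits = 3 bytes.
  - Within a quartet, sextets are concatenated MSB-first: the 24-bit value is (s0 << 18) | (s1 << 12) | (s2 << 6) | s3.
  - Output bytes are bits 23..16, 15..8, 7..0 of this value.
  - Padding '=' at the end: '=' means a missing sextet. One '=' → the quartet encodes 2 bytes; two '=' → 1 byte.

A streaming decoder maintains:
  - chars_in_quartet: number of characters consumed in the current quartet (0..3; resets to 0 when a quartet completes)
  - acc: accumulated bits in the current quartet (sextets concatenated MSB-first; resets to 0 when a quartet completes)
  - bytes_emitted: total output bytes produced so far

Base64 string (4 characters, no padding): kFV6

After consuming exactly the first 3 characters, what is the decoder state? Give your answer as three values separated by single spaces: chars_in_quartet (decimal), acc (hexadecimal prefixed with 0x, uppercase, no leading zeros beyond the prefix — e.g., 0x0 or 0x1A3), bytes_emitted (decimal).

Answer: 3 0x24155 0

Derivation:
After char 0 ('k'=36): chars_in_quartet=1 acc=0x24 bytes_emitted=0
After char 1 ('F'=5): chars_in_quartet=2 acc=0x905 bytes_emitted=0
After char 2 ('V'=21): chars_in_quartet=3 acc=0x24155 bytes_emitted=0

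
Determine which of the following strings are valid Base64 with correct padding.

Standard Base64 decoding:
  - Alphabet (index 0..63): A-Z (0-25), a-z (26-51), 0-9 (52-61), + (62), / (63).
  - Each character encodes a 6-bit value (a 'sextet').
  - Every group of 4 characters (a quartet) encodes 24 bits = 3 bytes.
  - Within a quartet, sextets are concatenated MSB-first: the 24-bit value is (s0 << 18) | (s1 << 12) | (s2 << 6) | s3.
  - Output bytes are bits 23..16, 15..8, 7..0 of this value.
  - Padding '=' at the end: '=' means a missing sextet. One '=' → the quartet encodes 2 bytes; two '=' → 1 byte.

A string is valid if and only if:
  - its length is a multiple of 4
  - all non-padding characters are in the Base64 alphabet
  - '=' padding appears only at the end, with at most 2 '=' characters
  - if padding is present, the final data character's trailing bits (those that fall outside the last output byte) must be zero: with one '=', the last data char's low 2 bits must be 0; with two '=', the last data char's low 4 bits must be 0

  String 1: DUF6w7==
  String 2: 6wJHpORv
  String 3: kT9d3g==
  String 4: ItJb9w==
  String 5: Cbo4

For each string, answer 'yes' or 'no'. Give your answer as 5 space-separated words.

String 1: 'DUF6w7==' → invalid (bad trailing bits)
String 2: '6wJHpORv' → valid
String 3: 'kT9d3g==' → valid
String 4: 'ItJb9w==' → valid
String 5: 'Cbo4' → valid

Answer: no yes yes yes yes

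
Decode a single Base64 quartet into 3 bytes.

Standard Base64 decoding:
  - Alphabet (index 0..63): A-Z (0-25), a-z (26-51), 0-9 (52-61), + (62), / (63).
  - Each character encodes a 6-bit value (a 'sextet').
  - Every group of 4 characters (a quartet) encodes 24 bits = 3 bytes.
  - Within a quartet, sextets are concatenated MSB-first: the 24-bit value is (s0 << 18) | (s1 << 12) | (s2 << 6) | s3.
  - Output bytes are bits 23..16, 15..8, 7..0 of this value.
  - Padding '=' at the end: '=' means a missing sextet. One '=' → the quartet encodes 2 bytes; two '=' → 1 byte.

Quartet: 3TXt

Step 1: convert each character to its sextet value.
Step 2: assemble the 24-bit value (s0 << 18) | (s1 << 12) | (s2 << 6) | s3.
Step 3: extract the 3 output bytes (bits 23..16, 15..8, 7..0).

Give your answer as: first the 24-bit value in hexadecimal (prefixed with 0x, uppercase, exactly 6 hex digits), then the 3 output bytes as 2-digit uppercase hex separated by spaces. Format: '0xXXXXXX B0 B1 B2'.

Sextets: 3=55, T=19, X=23, t=45
24-bit: (55<<18) | (19<<12) | (23<<6) | 45
      = 0xDC0000 | 0x013000 | 0x0005C0 | 0x00002D
      = 0xDD35ED
Bytes: (v>>16)&0xFF=DD, (v>>8)&0xFF=35, v&0xFF=ED

Answer: 0xDD35ED DD 35 ED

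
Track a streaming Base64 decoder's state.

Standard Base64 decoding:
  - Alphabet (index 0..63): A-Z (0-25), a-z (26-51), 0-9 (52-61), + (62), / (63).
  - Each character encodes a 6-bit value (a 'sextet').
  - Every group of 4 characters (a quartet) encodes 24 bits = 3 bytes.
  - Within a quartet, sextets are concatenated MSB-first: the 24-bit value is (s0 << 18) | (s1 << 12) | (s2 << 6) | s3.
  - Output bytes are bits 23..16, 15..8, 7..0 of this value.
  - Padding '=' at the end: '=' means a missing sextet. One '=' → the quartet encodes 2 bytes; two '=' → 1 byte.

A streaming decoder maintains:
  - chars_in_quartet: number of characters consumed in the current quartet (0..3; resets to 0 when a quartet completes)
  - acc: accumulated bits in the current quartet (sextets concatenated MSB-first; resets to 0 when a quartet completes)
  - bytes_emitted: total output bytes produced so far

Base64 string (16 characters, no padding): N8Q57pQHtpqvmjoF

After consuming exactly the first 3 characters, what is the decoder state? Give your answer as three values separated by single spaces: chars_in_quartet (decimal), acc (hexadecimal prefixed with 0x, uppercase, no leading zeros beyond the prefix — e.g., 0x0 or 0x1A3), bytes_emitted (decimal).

After char 0 ('N'=13): chars_in_quartet=1 acc=0xD bytes_emitted=0
After char 1 ('8'=60): chars_in_quartet=2 acc=0x37C bytes_emitted=0
After char 2 ('Q'=16): chars_in_quartet=3 acc=0xDF10 bytes_emitted=0

Answer: 3 0xDF10 0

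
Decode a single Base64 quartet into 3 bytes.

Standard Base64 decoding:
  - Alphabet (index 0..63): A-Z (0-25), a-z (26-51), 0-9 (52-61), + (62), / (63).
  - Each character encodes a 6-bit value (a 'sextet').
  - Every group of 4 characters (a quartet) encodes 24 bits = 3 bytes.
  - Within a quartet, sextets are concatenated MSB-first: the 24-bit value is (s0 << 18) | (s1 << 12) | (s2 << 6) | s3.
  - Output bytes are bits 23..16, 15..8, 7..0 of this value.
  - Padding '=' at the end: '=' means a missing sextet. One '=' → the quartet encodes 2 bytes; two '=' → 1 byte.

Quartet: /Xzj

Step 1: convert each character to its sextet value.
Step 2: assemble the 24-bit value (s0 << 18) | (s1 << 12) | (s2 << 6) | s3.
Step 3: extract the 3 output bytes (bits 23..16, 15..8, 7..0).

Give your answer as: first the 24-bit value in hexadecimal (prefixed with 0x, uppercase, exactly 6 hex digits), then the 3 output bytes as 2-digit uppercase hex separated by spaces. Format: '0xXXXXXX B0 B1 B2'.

Answer: 0xFD7CE3 FD 7C E3

Derivation:
Sextets: /=63, X=23, z=51, j=35
24-bit: (63<<18) | (23<<12) | (51<<6) | 35
      = 0xFC0000 | 0x017000 | 0x000CC0 | 0x000023
      = 0xFD7CE3
Bytes: (v>>16)&0xFF=FD, (v>>8)&0xFF=7C, v&0xFF=E3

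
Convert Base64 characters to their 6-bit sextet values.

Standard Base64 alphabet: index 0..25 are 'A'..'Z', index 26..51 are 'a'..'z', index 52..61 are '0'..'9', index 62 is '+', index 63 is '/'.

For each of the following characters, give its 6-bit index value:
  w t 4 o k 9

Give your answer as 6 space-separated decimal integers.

'w': a..z range, 26 + ord('w') − ord('a') = 48
't': a..z range, 26 + ord('t') − ord('a') = 45
'4': 0..9 range, 52 + ord('4') − ord('0') = 56
'o': a..z range, 26 + ord('o') − ord('a') = 40
'k': a..z range, 26 + ord('k') − ord('a') = 36
'9': 0..9 range, 52 + ord('9') − ord('0') = 61

Answer: 48 45 56 40 36 61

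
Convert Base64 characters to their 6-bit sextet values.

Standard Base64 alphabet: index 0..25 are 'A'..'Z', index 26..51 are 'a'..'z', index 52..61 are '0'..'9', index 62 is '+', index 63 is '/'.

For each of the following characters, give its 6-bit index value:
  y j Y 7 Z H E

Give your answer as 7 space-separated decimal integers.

Answer: 50 35 24 59 25 7 4

Derivation:
'y': a..z range, 26 + ord('y') − ord('a') = 50
'j': a..z range, 26 + ord('j') − ord('a') = 35
'Y': A..Z range, ord('Y') − ord('A') = 24
'7': 0..9 range, 52 + ord('7') − ord('0') = 59
'Z': A..Z range, ord('Z') − ord('A') = 25
'H': A..Z range, ord('H') − ord('A') = 7
'E': A..Z range, ord('E') − ord('A') = 4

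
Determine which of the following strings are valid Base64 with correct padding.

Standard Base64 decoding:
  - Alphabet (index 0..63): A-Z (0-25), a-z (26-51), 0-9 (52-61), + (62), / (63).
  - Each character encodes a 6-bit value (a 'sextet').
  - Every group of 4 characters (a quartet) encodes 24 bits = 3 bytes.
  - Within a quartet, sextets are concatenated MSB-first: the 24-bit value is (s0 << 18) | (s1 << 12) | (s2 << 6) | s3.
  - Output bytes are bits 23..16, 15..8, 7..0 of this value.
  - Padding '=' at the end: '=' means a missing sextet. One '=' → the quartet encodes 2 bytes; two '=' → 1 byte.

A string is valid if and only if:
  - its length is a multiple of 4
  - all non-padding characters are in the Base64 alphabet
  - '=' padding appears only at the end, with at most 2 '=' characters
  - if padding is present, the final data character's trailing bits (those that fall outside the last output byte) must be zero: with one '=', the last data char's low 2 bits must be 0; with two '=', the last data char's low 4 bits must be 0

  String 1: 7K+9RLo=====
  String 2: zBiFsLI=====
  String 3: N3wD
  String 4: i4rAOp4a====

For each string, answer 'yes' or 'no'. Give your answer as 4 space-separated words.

String 1: '7K+9RLo=====' → invalid (5 pad chars (max 2))
String 2: 'zBiFsLI=====' → invalid (5 pad chars (max 2))
String 3: 'N3wD' → valid
String 4: 'i4rAOp4a====' → invalid (4 pad chars (max 2))

Answer: no no yes no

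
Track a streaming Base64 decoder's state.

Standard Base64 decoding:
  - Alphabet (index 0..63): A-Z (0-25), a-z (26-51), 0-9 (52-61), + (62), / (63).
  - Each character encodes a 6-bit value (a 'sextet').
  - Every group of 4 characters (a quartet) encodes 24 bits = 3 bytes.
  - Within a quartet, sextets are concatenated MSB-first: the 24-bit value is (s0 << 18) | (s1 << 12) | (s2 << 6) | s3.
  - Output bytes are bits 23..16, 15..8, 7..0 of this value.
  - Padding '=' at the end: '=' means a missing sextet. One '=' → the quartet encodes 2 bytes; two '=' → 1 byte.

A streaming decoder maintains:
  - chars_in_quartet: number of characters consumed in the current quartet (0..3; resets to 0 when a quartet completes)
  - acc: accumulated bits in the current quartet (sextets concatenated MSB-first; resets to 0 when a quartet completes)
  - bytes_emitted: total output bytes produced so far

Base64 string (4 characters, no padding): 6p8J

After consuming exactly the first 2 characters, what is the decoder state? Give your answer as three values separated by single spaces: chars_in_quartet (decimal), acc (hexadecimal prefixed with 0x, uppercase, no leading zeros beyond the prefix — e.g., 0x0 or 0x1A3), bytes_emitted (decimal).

After char 0 ('6'=58): chars_in_quartet=1 acc=0x3A bytes_emitted=0
After char 1 ('p'=41): chars_in_quartet=2 acc=0xEA9 bytes_emitted=0

Answer: 2 0xEA9 0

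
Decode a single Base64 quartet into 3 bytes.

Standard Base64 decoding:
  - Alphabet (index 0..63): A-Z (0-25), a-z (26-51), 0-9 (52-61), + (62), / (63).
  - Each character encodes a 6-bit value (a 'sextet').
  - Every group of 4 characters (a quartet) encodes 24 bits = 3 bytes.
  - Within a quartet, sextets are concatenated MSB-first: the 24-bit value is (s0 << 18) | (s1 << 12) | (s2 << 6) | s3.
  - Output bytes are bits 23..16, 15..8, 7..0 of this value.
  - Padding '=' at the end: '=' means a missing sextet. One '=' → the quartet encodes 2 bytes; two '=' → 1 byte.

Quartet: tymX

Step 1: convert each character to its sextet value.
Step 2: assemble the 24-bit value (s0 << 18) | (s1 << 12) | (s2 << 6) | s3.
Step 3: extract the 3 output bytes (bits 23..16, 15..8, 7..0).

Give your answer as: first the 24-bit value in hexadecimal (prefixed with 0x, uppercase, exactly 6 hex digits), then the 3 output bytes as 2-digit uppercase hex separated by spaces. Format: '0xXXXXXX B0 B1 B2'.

Answer: 0xB72997 B7 29 97

Derivation:
Sextets: t=45, y=50, m=38, X=23
24-bit: (45<<18) | (50<<12) | (38<<6) | 23
      = 0xB40000 | 0x032000 | 0x000980 | 0x000017
      = 0xB72997
Bytes: (v>>16)&0xFF=B7, (v>>8)&0xFF=29, v&0xFF=97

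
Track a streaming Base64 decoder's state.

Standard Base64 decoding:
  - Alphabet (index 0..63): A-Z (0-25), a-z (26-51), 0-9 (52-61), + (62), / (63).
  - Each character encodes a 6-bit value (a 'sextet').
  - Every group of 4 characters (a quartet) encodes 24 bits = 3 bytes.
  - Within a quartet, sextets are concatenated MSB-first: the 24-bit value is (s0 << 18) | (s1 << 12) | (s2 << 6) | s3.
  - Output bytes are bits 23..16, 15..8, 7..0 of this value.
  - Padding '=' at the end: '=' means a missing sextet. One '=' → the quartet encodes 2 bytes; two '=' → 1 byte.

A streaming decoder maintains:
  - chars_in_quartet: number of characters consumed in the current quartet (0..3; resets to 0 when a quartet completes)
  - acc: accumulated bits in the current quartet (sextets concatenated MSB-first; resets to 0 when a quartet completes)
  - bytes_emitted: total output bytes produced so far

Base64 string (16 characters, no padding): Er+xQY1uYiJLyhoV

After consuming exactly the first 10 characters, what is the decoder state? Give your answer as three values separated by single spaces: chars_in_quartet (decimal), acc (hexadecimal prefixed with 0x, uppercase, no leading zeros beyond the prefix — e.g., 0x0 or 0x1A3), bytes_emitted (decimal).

Answer: 2 0x622 6

Derivation:
After char 0 ('E'=4): chars_in_quartet=1 acc=0x4 bytes_emitted=0
After char 1 ('r'=43): chars_in_quartet=2 acc=0x12B bytes_emitted=0
After char 2 ('+'=62): chars_in_quartet=3 acc=0x4AFE bytes_emitted=0
After char 3 ('x'=49): chars_in_quartet=4 acc=0x12BFB1 -> emit 12 BF B1, reset; bytes_emitted=3
After char 4 ('Q'=16): chars_in_quartet=1 acc=0x10 bytes_emitted=3
After char 5 ('Y'=24): chars_in_quartet=2 acc=0x418 bytes_emitted=3
After char 6 ('1'=53): chars_in_quartet=3 acc=0x10635 bytes_emitted=3
After char 7 ('u'=46): chars_in_quartet=4 acc=0x418D6E -> emit 41 8D 6E, reset; bytes_emitted=6
After char 8 ('Y'=24): chars_in_quartet=1 acc=0x18 bytes_emitted=6
After char 9 ('i'=34): chars_in_quartet=2 acc=0x622 bytes_emitted=6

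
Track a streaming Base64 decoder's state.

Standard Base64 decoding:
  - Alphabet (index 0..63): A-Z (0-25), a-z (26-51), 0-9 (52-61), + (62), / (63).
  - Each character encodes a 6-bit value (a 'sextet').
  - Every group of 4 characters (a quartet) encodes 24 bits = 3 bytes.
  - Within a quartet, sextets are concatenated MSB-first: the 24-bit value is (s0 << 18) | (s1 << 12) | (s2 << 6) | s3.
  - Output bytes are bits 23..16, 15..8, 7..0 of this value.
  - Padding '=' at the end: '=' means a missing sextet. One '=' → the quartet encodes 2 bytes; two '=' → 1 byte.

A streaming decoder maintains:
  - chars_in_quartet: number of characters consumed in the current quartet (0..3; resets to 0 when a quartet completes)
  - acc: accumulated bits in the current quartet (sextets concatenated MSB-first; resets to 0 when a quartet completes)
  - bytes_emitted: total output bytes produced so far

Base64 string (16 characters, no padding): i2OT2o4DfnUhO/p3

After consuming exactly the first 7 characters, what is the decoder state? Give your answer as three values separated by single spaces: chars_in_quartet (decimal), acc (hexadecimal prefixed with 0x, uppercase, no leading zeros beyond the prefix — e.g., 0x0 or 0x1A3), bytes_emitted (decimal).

Answer: 3 0x36A38 3

Derivation:
After char 0 ('i'=34): chars_in_quartet=1 acc=0x22 bytes_emitted=0
After char 1 ('2'=54): chars_in_quartet=2 acc=0x8B6 bytes_emitted=0
After char 2 ('O'=14): chars_in_quartet=3 acc=0x22D8E bytes_emitted=0
After char 3 ('T'=19): chars_in_quartet=4 acc=0x8B6393 -> emit 8B 63 93, reset; bytes_emitted=3
After char 4 ('2'=54): chars_in_quartet=1 acc=0x36 bytes_emitted=3
After char 5 ('o'=40): chars_in_quartet=2 acc=0xDA8 bytes_emitted=3
After char 6 ('4'=56): chars_in_quartet=3 acc=0x36A38 bytes_emitted=3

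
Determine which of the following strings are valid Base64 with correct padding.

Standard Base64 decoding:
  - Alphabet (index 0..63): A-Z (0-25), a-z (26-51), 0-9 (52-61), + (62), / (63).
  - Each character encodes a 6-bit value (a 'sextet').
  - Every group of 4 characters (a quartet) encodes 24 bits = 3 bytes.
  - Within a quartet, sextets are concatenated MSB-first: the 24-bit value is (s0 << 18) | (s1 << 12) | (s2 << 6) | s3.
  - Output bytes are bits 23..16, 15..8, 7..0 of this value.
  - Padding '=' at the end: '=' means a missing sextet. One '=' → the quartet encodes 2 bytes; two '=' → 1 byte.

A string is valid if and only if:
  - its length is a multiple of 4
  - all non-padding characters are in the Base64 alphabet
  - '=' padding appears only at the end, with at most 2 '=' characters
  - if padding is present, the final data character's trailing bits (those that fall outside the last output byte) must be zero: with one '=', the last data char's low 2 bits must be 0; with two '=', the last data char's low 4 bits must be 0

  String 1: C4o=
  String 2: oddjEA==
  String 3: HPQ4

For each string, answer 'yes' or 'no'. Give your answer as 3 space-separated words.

Answer: yes yes yes

Derivation:
String 1: 'C4o=' → valid
String 2: 'oddjEA==' → valid
String 3: 'HPQ4' → valid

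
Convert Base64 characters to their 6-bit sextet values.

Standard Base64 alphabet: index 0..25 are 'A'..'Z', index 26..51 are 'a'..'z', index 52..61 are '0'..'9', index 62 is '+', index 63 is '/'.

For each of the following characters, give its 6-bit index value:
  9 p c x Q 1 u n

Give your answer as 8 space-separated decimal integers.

'9': 0..9 range, 52 + ord('9') − ord('0') = 61
'p': a..z range, 26 + ord('p') − ord('a') = 41
'c': a..z range, 26 + ord('c') − ord('a') = 28
'x': a..z range, 26 + ord('x') − ord('a') = 49
'Q': A..Z range, ord('Q') − ord('A') = 16
'1': 0..9 range, 52 + ord('1') − ord('0') = 53
'u': a..z range, 26 + ord('u') − ord('a') = 46
'n': a..z range, 26 + ord('n') − ord('a') = 39

Answer: 61 41 28 49 16 53 46 39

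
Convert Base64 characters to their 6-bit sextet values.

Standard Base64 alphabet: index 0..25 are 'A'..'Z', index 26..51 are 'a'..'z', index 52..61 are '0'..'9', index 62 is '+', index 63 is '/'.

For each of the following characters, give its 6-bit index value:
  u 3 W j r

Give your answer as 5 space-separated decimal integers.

'u': a..z range, 26 + ord('u') − ord('a') = 46
'3': 0..9 range, 52 + ord('3') − ord('0') = 55
'W': A..Z range, ord('W') − ord('A') = 22
'j': a..z range, 26 + ord('j') − ord('a') = 35
'r': a..z range, 26 + ord('r') − ord('a') = 43

Answer: 46 55 22 35 43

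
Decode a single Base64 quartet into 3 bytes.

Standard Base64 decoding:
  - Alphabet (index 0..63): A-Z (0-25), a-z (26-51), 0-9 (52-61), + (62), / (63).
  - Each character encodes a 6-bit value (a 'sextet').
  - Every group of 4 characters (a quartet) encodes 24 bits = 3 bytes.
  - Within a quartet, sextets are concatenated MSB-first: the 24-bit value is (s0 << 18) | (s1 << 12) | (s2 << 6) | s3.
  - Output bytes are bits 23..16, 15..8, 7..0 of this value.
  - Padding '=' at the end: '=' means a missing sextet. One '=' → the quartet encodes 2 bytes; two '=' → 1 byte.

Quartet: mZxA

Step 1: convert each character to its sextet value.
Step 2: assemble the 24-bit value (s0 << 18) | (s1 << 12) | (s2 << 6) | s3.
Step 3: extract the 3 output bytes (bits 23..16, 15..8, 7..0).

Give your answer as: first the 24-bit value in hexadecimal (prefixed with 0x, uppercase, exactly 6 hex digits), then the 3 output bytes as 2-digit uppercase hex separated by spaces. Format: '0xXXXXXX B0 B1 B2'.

Sextets: m=38, Z=25, x=49, A=0
24-bit: (38<<18) | (25<<12) | (49<<6) | 0
      = 0x980000 | 0x019000 | 0x000C40 | 0x000000
      = 0x999C40
Bytes: (v>>16)&0xFF=99, (v>>8)&0xFF=9C, v&0xFF=40

Answer: 0x999C40 99 9C 40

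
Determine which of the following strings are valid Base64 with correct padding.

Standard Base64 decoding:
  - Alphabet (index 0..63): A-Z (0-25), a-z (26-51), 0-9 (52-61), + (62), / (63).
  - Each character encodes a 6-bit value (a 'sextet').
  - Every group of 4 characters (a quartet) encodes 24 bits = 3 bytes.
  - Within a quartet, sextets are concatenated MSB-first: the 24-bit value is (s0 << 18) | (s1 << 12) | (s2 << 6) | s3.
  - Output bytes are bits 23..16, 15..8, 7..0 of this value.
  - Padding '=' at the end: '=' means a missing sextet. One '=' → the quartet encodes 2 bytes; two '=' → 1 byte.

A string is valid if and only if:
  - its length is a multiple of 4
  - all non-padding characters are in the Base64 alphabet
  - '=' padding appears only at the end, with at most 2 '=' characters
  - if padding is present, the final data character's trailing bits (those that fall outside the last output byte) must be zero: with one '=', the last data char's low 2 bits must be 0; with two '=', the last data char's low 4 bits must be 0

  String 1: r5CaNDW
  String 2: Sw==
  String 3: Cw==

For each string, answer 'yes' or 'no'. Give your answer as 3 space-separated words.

Answer: no yes yes

Derivation:
String 1: 'r5CaNDW' → invalid (len=7 not mult of 4)
String 2: 'Sw==' → valid
String 3: 'Cw==' → valid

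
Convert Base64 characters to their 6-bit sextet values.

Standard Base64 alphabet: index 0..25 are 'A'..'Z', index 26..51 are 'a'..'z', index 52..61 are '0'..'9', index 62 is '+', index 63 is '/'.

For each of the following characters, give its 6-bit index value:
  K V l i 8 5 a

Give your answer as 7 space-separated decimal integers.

Answer: 10 21 37 34 60 57 26

Derivation:
'K': A..Z range, ord('K') − ord('A') = 10
'V': A..Z range, ord('V') − ord('A') = 21
'l': a..z range, 26 + ord('l') − ord('a') = 37
'i': a..z range, 26 + ord('i') − ord('a') = 34
'8': 0..9 range, 52 + ord('8') − ord('0') = 60
'5': 0..9 range, 52 + ord('5') − ord('0') = 57
'a': a..z range, 26 + ord('a') − ord('a') = 26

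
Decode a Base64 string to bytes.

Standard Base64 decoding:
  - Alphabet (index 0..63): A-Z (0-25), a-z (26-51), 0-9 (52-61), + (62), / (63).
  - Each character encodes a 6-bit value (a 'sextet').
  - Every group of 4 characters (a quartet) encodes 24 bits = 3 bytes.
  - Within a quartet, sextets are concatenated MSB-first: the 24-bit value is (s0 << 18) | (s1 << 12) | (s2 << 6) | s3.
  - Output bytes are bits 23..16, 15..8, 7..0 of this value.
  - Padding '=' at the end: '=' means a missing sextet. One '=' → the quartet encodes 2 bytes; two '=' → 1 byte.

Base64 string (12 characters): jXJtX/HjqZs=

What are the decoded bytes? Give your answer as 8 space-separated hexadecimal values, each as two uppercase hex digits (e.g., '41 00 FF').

After char 0 ('j'=35): chars_in_quartet=1 acc=0x23 bytes_emitted=0
After char 1 ('X'=23): chars_in_quartet=2 acc=0x8D7 bytes_emitted=0
After char 2 ('J'=9): chars_in_quartet=3 acc=0x235C9 bytes_emitted=0
After char 3 ('t'=45): chars_in_quartet=4 acc=0x8D726D -> emit 8D 72 6D, reset; bytes_emitted=3
After char 4 ('X'=23): chars_in_quartet=1 acc=0x17 bytes_emitted=3
After char 5 ('/'=63): chars_in_quartet=2 acc=0x5FF bytes_emitted=3
After char 6 ('H'=7): chars_in_quartet=3 acc=0x17FC7 bytes_emitted=3
After char 7 ('j'=35): chars_in_quartet=4 acc=0x5FF1E3 -> emit 5F F1 E3, reset; bytes_emitted=6
After char 8 ('q'=42): chars_in_quartet=1 acc=0x2A bytes_emitted=6
After char 9 ('Z'=25): chars_in_quartet=2 acc=0xA99 bytes_emitted=6
After char 10 ('s'=44): chars_in_quartet=3 acc=0x2A66C bytes_emitted=6
Padding '=': partial quartet acc=0x2A66C -> emit A9 9B; bytes_emitted=8

Answer: 8D 72 6D 5F F1 E3 A9 9B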